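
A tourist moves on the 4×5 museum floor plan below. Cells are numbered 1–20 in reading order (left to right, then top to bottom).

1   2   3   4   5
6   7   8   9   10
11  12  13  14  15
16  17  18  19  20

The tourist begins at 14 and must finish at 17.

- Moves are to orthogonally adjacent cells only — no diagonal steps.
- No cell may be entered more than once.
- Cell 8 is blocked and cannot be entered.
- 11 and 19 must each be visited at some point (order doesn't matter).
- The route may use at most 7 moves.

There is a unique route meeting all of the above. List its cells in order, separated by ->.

The 7-move cap with required stops at 11, 19 leaves no slack for detours.
Route from 14: down to 19, left to 18, up to 13, 2× left (reaching 11), down to 16, right to 17 — 7 moves in all.
Check: all required cells visited; 7 ≤ 7 moves.

14 -> 19 -> 18 -> 13 -> 12 -> 11 -> 16 -> 17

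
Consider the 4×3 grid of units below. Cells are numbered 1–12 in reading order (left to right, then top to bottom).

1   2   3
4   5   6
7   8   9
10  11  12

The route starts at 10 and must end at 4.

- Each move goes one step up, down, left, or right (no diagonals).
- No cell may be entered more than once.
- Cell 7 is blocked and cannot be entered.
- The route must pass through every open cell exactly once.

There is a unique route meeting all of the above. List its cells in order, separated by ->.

10 -> 11 -> 12 -> 9 -> 8 -> 5 -> 6 -> 3 -> 2 -> 1 -> 4

Need to visit all 11 open cells exactly once, starting at 10 and ending at 4.
Cell 1 has only two open neighbours (4 and 2), so the path must pass straight through it: one of those is the cell it's entered from and the other is where it exits.
Route from 10: 2× right (reaching 12), up to 9, left to 8, up to 5, right to 6, up to 3, 2× left (reaching 1), down to 4 — 10 moves in all.
Check: all 11 open cells covered.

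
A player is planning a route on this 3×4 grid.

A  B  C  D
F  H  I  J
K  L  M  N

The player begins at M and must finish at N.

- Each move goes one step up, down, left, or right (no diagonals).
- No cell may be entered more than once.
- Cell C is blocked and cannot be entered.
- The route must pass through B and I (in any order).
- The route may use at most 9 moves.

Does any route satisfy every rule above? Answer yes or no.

One route that works: M → L → K → F → A → B → H → I → J → N.

yes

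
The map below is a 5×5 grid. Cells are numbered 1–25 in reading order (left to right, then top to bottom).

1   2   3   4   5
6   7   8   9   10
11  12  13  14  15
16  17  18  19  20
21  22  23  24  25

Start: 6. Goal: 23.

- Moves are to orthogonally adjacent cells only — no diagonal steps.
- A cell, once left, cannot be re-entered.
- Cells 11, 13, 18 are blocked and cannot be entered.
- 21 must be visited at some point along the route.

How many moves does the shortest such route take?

7

Any route passes through 21 somewhere between 6 and 23. Summing Manhattan distances along the two legs (6 → 21 → 23) gives a lower bound of 3 + 2 = 5 moves.
That bound ignores the blocked cells. Measuring each leg by the fewest moves that actually steer around them (6→21: 5; 21→23: 2) raises the lower bound to 7.
A route of 7 moves exists: 6 → 7 → 12 → 17 → 16 → 21 → 22 → 23.
Since 7 matches that lower bound, it is optimal.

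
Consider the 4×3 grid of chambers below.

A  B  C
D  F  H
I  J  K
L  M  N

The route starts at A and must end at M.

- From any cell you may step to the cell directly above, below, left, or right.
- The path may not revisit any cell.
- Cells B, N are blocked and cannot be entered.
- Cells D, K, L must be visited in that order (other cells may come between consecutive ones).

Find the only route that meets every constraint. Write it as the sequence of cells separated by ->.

The waypoints must appear in the order D, K, L, with no cell reused.
Route from A: down to D, 2× right (reaching H), down to K, 2× left (reaching I), down to L, right to M — 8 moves in all.
Check: order respected (D at step 1, K at step 4, L at step 7).

A -> D -> F -> H -> K -> J -> I -> L -> M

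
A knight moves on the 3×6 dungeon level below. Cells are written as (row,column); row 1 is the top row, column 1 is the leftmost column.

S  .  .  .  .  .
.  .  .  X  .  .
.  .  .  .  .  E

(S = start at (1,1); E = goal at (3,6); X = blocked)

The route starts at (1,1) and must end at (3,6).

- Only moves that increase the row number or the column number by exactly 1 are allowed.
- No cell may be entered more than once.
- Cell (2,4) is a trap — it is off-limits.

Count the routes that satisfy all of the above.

9

A right/down-only route from (1,1) to (3,6) makes exactly 2 down-moves and 5 right-moves in some order.
With no other constraints that would be C(7,2) = 21 routes.
Subtract routes through each blocked cell (inclusion–exclusion for overlaps): − through (2,4): 12 → 9.
That gives 9 routes.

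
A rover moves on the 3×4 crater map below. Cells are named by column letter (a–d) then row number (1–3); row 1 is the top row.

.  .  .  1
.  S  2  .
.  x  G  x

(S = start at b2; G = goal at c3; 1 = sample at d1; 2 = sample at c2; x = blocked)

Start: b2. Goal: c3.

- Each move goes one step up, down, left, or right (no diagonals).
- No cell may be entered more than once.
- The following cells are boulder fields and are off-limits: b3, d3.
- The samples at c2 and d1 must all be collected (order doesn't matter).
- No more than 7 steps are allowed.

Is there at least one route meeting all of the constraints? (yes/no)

yes

One route that works: b2 → b1 → c1 → d1 → d2 → c2 → c3.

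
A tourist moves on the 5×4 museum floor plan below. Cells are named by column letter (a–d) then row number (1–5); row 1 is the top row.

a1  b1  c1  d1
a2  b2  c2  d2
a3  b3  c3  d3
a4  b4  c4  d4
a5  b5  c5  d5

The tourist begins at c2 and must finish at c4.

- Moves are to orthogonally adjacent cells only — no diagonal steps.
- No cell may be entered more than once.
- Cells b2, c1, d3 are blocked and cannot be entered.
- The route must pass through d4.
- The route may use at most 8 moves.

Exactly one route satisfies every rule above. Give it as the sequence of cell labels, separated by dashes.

c2 - c3 - b3 - b4 - b5 - c5 - d5 - d4 - c4

The budget equals the shortest possible length, so every move has to be on a shortest route through the required cells.
Route from c2: down 1 to c3, left 1 to b3, down 2 to b5, right 2 to d5, up 1 to d4, left 1 to c4 — 8 moves in all.
Check: all required cells visited; 8 ≤ 8 moves.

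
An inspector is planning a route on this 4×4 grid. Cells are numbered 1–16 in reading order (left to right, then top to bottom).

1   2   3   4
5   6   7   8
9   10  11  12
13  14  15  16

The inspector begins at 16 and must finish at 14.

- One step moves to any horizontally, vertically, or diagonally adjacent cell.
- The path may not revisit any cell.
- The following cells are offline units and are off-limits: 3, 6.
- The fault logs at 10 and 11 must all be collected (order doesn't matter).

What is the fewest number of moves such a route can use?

Any route passes through 10 and 11 in some order between 16 and 14. Summing Chebyshev distances along each leg and taking the cheapest ordering (16 → 11 → 10 → 14) gives a lower bound of 1 + 1 + 1 = 3 moves.
A route of 3 moves achieves this: 16 → 11 → 10 → 14.
Since 3 matches the lower bound, it is optimal.

3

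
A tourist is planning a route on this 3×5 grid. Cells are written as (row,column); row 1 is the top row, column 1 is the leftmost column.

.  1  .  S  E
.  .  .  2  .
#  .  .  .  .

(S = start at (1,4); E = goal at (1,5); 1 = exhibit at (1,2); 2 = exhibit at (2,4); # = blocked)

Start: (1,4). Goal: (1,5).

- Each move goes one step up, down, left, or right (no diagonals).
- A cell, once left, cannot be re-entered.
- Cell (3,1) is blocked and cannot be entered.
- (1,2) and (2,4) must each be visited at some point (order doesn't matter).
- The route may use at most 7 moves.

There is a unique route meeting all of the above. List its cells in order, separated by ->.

The 7-move cap with required stops at (1,2), (2,4) leaves no slack for detours.
Route from (1,4): 2× left (reaching (1,2)), down to (2,2), 3× right (reaching (2,5)), up to (1,5) — 7 moves in all.
Check: all required cells visited; 7 ≤ 7 moves.

(1,4) -> (1,3) -> (1,2) -> (2,2) -> (2,3) -> (2,4) -> (2,5) -> (1,5)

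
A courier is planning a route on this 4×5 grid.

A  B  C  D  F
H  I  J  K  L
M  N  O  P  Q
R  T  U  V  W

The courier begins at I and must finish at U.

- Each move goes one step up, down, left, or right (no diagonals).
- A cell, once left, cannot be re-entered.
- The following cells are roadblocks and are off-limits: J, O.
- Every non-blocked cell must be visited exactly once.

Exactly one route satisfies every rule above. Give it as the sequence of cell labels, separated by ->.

I -> N -> T -> R -> M -> H -> A -> B -> C -> D -> F -> L -> K -> P -> Q -> W -> V -> U

Need to visit all 18 open cells exactly once, starting at I and ending at U.
Cell A has only two open neighbours (H and B), so the path must pass straight through it: one of those is the cell it's entered from and the other is where it exits.
Route from I: 2× down (reaching T), left to R, 3× up (reaching A), 4× right (reaching F), down to L, left to K, down to P, right to Q, down to W, 2× left (reaching U) — 17 moves in all.
Check: all 18 open cells covered.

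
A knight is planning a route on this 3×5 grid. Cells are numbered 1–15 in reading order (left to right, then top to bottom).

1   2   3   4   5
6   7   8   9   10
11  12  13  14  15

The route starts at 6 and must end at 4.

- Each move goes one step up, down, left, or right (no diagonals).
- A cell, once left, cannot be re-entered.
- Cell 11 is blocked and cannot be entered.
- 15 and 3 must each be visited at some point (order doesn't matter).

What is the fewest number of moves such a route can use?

10

Any route passes through 15 and 3 in some order between 6 and 4. Summing Manhattan distances along each leg and taking the cheapest ordering (6 → 15 → 3 → 4) gives a lower bound of 5 + 4 + 1 = 10 moves.
A route of 10 moves achieves this: 6 → 1 → 2 → 3 → 8 → 13 → 14 → 15 → 10 → 5 → 4.
Since 10 matches the lower bound, it is optimal.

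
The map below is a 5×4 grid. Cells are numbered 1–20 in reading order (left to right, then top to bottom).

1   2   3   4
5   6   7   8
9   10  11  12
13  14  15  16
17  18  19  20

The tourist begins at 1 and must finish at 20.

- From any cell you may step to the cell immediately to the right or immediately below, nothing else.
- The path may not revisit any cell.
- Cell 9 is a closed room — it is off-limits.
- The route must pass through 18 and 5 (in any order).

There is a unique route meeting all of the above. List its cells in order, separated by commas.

Moves only go right or down, so the column and row indices never decrease.
Route from 1: down 1 to 5, right 1 to 6, down 3 to 18, right 2 to 20 — 7 moves in all.
Check: all required cells visited.

1, 5, 6, 10, 14, 18, 19, 20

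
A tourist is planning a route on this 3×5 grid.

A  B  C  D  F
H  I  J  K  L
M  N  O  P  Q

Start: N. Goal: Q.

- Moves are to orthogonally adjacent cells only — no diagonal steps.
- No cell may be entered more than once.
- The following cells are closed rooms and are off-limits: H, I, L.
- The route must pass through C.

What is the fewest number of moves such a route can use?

Any route passes through C somewhere between N and Q. Summing Manhattan distances along the two legs (N → C → Q) gives a lower bound of 3 + 4 = 7 moves.
A route of 7 moves achieves this: N → O → J → C → D → K → P → Q.
Since 7 matches the lower bound, it is optimal.

7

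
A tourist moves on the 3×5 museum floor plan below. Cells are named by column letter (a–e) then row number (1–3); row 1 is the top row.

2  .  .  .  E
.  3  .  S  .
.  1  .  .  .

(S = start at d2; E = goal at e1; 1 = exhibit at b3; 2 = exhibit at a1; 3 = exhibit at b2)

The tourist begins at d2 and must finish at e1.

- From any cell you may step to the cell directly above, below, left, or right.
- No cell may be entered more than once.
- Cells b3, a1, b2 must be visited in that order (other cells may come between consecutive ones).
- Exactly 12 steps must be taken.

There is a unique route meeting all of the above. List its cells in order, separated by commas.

The waypoints must appear in the order b3, a1, b2, with no cell reused.
Route from d2: down 1 to d3, left 3 to a3, up 2 to a1, right 1 to b1, down 1 to b2, right 1 to c2, up 1 to c1, right 2 to e1 — 12 moves in all.
Check: order respected (1 at step 3, 2 at step 6, 3 at step 8); 12 moves as required.

d2, d3, c3, b3, a3, a2, a1, b1, b2, c2, c1, d1, e1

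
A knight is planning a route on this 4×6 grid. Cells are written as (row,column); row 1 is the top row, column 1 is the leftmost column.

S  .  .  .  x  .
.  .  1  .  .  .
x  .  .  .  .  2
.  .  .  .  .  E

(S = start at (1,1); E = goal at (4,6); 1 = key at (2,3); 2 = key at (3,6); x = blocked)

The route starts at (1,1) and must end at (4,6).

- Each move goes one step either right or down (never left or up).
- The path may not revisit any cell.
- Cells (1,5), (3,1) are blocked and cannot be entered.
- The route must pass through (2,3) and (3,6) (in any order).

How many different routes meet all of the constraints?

A right/down-only route from (1,1) to (4,6) makes exactly 3 down-moves and 5 right-moves in some order.
With no other constraints that would be C(8,3) = 56 routes.
A monotone route can only reach the required cells in the order (2,3), (3,6), so split there and multiply the segment counts (each segment already excludes blocked cells): (1,1)→(2,3): 3; (2,3)→(3,6): 4; (3,6)→(4,6): 1; product = 12.
That gives 12 routes.

12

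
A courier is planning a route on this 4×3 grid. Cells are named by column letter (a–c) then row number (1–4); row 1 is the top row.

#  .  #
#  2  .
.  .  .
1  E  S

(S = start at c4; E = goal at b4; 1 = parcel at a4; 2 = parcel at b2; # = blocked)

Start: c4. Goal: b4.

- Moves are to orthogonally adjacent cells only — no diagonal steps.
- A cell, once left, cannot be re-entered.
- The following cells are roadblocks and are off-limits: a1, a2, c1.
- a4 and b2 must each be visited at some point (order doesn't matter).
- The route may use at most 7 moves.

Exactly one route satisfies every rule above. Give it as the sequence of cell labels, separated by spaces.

Any route must reach a4 and b2 and still end at b4 within 7 moves, so the order of the required stops is forced.
Route from c4: 2× up (reaching c2), left to b2, down to b3, left to a3, down to a4, right to b4 — 7 moves in all.
Check: all required cells visited; 7 ≤ 7 moves.

c4 c3 c2 b2 b3 a3 a4 b4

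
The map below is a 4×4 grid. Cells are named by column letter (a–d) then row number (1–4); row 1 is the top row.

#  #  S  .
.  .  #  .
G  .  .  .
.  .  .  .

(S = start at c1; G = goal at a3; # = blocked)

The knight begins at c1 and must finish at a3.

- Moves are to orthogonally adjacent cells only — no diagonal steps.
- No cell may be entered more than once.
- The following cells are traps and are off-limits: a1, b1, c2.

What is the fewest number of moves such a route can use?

The Manhattan distance from c1 to a3 is |1−3| + |3−1| = 4, so at least 4 moves are needed.
That bound ignores the blocked cells. Measuring each leg by the fewest moves that actually steer around them (c1→a3: 6) raises the lower bound to 6.
A route of 6 moves exists: c1 → d1 → d2 → d3 → c3 → b3 → a3.
Since 6 matches that lower bound, it is optimal.

6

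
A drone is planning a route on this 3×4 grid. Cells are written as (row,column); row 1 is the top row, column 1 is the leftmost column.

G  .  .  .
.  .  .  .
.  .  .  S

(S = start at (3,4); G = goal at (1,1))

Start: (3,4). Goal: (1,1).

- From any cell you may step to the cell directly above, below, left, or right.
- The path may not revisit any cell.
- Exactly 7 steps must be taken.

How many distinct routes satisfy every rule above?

Need simple routes of exactly 7 moves from (3,4) to (1,1) (Manhattan distance 5, so 1 moves are spent on a detour and 1 undoing it).
Branch systematically from the start, pruning whenever the remaining move budget drops below the Manhattan distance to (1,1) or differs from it in parity. Grouping the completions by first move — via (2,4): 8; via (3,3): 5 — and summing: 8 + 5 = 13.
That gives 13 routes.

13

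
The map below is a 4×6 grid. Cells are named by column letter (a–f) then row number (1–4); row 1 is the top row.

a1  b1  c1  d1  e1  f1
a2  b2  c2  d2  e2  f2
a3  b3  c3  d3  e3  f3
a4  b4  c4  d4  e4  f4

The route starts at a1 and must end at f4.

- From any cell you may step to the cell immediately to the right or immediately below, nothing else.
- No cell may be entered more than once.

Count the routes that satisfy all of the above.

A right/down-only route from a1 to f4 makes exactly 3 down-moves and 5 right-moves in some order.
With no other constraints that would be C(8,3) = 56 routes.
That gives 56 routes.

56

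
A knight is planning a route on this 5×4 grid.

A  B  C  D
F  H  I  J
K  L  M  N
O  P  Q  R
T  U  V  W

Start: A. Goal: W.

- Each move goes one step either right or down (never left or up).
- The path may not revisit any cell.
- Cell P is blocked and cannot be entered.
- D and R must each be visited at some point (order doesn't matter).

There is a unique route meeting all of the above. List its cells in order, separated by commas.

Moves only go right or down, so the column and row indices never decrease.
Route from A: 3× right (reaching D), 4× down (reaching W) — 7 moves in all.
Check: all required cells visited.

A, B, C, D, J, N, R, W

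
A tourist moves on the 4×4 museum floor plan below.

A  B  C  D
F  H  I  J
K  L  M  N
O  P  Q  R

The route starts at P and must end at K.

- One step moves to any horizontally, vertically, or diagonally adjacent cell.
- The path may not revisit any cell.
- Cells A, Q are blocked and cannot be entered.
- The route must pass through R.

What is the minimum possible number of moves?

Any route passes through R somewhere between P and K. Summing Chebyshev distances along the two legs (P → R → K) gives a lower bound of 2 + 3 = 5 moves.
The shortest route satisfying every rule uses 6 moves: P → M → R → N → I → H → K.
The no-revisit rule (legs can't share cells) pushes the minimum above the 5-move bound; an exhaustive check rules out every length from 5 to 5, leaving 6 as the minimum.

6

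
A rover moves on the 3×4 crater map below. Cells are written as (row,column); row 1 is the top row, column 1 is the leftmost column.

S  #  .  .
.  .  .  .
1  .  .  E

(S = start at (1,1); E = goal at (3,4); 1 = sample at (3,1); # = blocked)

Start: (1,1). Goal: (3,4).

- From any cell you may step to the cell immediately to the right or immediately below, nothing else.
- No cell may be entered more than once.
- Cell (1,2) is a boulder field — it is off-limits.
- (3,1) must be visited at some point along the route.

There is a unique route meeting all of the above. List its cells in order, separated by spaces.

Moves only go right or down, so the column and row indices never decrease.
Route from (1,1): down 2 to (3,1), right 3 to (3,4) — 5 moves in all.
Check: all required cells visited.

(1,1) (2,1) (3,1) (3,2) (3,3) (3,4)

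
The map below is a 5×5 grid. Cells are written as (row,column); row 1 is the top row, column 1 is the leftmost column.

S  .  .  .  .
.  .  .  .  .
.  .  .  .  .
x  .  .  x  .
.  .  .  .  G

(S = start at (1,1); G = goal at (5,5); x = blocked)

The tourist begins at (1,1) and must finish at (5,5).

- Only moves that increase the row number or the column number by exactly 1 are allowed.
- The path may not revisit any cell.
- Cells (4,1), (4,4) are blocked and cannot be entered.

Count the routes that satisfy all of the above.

A right/down-only route from (1,1) to (5,5) makes exactly 4 down-moves and 4 right-moves in some order.
With no other constraints that would be C(8,4) = 70 routes.
Subtract routes through each blocked cell (inclusion–exclusion for overlaps): − through (4,1): 5 − through (4,4): 40 + through (4,1)&(4,4): 2 → 27.
That gives 27 routes.

27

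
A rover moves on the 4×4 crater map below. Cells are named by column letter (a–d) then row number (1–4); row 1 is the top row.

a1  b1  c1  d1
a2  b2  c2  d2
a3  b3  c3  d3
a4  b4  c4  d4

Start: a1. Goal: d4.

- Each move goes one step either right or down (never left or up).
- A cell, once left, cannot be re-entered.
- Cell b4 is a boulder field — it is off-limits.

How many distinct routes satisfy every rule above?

16

A right/down-only route from a1 to d4 makes exactly 3 down-moves and 3 right-moves in some order.
With no other constraints that would be C(6,3) = 20 routes.
Subtract routes through each blocked cell (inclusion–exclusion for overlaps): − through b4: 4 → 16.
That gives 16 routes.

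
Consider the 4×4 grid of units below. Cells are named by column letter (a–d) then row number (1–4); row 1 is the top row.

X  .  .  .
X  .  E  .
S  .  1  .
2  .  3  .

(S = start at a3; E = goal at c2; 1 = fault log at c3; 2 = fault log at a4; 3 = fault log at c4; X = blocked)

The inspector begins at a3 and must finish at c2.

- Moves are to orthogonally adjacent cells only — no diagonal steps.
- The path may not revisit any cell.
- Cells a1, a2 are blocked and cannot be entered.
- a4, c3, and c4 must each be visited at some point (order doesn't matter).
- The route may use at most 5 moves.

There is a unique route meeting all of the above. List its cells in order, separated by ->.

The 5-move cap with required stops at a4, c3, c4 leaves no slack for detours.
Route from a3: down to a4, 2× right (reaching c4), 2× up (reaching c2) — 5 moves in all.
Check: all required cells visited; 5 ≤ 5 moves.

a3 -> a4 -> b4 -> c4 -> c3 -> c2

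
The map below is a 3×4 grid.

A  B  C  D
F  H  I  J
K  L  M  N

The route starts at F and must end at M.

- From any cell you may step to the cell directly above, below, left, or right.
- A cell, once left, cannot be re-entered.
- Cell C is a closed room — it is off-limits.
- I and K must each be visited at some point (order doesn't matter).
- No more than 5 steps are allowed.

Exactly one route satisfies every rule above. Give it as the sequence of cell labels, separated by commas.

F, K, L, H, I, M

The 5-move cap with required stops at I, K leaves no slack for detours.
Route from F: down 1 to K, right 1 to L, up 1 to H, right 1 to I, down 1 to M — 5 moves in all.
Check: all required cells visited; 5 ≤ 5 moves.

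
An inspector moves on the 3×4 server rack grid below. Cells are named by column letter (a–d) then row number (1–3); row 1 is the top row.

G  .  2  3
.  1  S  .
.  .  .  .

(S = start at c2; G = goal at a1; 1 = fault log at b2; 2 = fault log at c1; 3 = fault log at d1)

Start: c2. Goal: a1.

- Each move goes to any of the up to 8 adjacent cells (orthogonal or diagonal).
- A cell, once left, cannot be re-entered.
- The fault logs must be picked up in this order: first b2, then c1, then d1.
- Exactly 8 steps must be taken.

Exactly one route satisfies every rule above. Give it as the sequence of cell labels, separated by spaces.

The waypoints must appear in the order b2, c1, d1, with no cell reused.
Route from c2: left to b2, up-right to c1, right to d1, down to d2, down-left to c3, left to b3, up-left to a2, up to a1 — 8 moves in all.
Check: order respected (1 at step 1, 2 at step 2, 3 at step 3); 8 moves as required.

c2 b2 c1 d1 d2 c3 b3 a2 a1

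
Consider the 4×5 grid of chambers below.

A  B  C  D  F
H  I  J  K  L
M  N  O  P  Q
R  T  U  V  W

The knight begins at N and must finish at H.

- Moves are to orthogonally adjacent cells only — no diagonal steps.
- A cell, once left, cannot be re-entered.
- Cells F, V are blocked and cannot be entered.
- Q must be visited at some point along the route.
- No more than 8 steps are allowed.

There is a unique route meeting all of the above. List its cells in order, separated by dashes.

The budget equals the shortest possible length, so every move has to be on a shortest route through the required cells.
Route from N: right 3 to Q, up 1 to L, left 4 to H — 8 moves in all.
Check: all required cells visited; 8 ≤ 8 moves.

N - O - P - Q - L - K - J - I - H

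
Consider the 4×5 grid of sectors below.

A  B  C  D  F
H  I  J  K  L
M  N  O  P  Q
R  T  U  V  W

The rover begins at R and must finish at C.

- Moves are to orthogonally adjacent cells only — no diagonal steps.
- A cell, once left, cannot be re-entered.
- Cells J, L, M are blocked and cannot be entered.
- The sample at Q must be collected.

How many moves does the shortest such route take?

9

Any route passes through Q somewhere between R and C. Summing Manhattan distances along the two legs (R → Q → C) gives a lower bound of 5 + 4 = 9 moves.
A route of 9 moves achieves this: R → T → U → V → W → Q → P → K → D → C.
Since 9 matches the lower bound, it is optimal.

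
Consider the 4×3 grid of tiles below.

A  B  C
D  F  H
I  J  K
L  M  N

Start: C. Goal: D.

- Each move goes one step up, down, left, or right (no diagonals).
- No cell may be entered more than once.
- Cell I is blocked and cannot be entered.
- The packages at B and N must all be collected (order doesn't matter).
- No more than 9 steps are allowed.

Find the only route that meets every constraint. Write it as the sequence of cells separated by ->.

The budget equals the shortest possible length, so every move has to be on a shortest route through the required cells.
Route from C: 3× down (reaching N), left to M, 3× up (reaching B), left to A, down to D — 9 moves in all.
Check: all required cells visited; 9 ≤ 9 moves.

C -> H -> K -> N -> M -> J -> F -> B -> A -> D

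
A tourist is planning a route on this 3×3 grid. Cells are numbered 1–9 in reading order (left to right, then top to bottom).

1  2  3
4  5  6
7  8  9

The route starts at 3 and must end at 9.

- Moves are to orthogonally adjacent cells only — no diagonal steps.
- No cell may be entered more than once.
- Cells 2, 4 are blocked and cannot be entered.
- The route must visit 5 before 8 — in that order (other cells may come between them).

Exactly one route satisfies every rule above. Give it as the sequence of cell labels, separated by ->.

The waypoints must appear in the order 5, 8, with no cell reused.
Route from 3: down 1 to 6, left 1 to 5, down 1 to 8, right 1 to 9 — 4 moves in all.
Check: order respected (5 at step 2, 8 at step 3).

3 -> 6 -> 5 -> 8 -> 9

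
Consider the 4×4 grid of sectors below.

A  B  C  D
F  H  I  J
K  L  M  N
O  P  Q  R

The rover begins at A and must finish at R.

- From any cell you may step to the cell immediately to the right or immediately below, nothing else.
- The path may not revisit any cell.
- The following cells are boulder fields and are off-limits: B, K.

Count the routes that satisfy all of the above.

A right/down-only route from A to R makes exactly 3 down-moves and 3 right-moves in some order.
With no other constraints that would be C(6,3) = 20 routes.
Subtract routes through each blocked cell (inclusion–exclusion for overlaps): − through B: 10 − through K: 4 → 6.
That gives 6 routes.

6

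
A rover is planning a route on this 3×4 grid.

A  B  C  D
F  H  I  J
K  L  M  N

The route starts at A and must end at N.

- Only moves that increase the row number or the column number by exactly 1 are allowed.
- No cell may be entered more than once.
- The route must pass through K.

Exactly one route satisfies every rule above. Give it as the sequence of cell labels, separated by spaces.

Moves only go right or down, so the column and row indices never decrease.
Route from A: 2× down (reaching K), 3× right (reaching N) — 5 moves in all.
Check: all required cells visited.

A F K L M N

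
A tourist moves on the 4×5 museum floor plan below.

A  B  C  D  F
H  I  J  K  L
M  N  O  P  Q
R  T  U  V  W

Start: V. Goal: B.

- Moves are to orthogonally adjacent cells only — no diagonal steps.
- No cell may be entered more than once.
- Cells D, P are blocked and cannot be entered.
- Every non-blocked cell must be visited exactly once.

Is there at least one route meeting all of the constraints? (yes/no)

Cell F has only one open neighbour but is neither the start nor the goal, so a Hamiltonian route would have to both enter and leave it through the same neighbour — impossible without revisiting.

no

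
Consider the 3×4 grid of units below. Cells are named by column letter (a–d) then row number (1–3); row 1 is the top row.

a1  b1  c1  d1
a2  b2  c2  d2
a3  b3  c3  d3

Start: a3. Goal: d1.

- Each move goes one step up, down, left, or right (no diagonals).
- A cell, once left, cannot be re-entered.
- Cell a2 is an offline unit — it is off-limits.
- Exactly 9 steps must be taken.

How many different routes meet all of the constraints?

2

Need simple routes of exactly 9 moves from a3 to d1 (Manhattan distance 5, so 2 moves are spent on a detour and 2 undoing it).
Enumerating: a3 b3 b2 b1 c1 c2 c3 d3 d2 d1 | a3 b3 c3 d3 d2 c2 b2 b1 c1 d1.
That gives 2 routes.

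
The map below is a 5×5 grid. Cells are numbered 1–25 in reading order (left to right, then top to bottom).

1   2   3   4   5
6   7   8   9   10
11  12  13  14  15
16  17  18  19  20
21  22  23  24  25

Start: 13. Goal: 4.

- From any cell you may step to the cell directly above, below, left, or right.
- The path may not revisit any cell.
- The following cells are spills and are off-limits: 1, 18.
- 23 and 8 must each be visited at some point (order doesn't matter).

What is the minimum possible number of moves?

Any route passes through 23 and 8 in some order between 13 and 4. Summing Manhattan distances along each leg and taking the cheapest ordering (13 → 23 → 8 → 4) gives a lower bound of 2 + 3 + 2 = 7 moves.
That bound ignores the blocked cells. Measuring each leg by the fewest moves that actually steer around them (13→23: 4; 23→8: 5; 8→4: 2) raises the lower bound to 11.
A route of 11 moves exists: 13 → 8 → 7 → 12 → 17 → 22 → 23 → 24 → 19 → 14 → 9 → 4.
Since 11 matches that lower bound, it is optimal.

11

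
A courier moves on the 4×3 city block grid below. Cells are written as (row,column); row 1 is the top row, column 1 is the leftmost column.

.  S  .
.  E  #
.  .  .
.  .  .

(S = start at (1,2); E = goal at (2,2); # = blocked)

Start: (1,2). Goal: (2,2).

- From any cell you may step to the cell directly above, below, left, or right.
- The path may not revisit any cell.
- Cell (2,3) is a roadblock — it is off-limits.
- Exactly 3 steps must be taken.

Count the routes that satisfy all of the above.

1

Need simple routes of exactly 3 moves from (1,2) to (2,2) (Manhattan distance 1, so 1 moves are spent on a detour and 1 undoing it).
Enumerating: (1,2) (1,1) (2,1) (2,2).
That gives 1 route.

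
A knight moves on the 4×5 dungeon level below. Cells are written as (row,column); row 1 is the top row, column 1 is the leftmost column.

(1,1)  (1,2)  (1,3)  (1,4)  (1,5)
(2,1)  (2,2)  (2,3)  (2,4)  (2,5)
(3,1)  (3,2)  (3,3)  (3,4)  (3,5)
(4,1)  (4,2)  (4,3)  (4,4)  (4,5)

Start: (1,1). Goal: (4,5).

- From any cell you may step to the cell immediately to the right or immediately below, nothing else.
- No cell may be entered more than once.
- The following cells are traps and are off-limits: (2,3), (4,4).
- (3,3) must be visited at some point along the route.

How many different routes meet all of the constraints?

A right/down-only route from (1,1) to (4,5) makes exactly 3 down-moves and 4 right-moves in some order.
With no other constraints that would be C(7,3) = 35 routes.
Split at (3,3) and multiply the segment counts (each segment already excludes blocked cells): (1,1)→(3,3): 3; (3,3)→(4,5): 1; product = 3.
That gives 3 routes.

3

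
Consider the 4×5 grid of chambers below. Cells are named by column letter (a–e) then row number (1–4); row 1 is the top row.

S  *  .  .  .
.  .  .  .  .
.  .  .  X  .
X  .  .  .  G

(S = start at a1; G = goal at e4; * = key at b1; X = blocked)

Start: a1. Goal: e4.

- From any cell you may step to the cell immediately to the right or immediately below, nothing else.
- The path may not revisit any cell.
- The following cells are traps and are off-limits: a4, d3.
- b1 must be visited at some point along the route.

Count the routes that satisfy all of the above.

A right/down-only route from a1 to e4 makes exactly 3 down-moves and 4 right-moves in some order.
With no other constraints that would be C(7,3) = 35 routes.
Split at b1 and multiply the segment counts (each segment already excludes blocked cells): a1→b1: 1; b1→e4: 8; product = 8.
That gives 8 routes.

8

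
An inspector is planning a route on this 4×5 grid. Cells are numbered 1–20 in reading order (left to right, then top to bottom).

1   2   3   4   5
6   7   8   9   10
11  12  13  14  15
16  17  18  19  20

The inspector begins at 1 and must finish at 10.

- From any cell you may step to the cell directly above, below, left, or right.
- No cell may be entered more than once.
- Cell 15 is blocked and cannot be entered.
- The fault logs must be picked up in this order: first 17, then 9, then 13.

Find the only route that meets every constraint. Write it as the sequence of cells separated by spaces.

The waypoints must appear in the order 17, 9, 13, with no cell reused.
Route from 1: 3× down (reaching 16), 3× right (reaching 19), 2× up (reaching 9), left to 8, down to 13, left to 12, 2× up (reaching 2), 3× right (reaching 5), down to 10 — 17 moves in all.
Check: order respected (17 at step 4, 9 at step 8, 13 at step 10).

1 6 11 16 17 18 19 14 9 8 13 12 7 2 3 4 5 10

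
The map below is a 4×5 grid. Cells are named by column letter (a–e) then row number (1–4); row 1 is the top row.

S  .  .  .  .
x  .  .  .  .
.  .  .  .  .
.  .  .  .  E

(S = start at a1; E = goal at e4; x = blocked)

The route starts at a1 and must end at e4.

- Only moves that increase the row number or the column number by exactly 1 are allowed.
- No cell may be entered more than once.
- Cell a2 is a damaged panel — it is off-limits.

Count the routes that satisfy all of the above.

A right/down-only route from a1 to e4 makes exactly 3 down-moves and 4 right-moves in some order.
With no other constraints that would be C(7,3) = 35 routes.
Subtract routes through each blocked cell (inclusion–exclusion for overlaps): − through a2: 15 → 20.
That gives 20 routes.

20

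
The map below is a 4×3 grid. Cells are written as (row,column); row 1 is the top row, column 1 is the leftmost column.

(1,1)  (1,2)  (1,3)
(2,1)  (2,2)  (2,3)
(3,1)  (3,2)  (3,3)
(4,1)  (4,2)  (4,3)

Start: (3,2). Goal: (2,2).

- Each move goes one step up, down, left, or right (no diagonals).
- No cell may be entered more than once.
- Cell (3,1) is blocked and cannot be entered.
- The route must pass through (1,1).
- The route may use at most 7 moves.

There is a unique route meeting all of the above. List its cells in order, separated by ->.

(3,2) -> (3,3) -> (2,3) -> (1,3) -> (1,2) -> (1,1) -> (2,1) -> (2,2)

Any route must reach (1,1) and still end at (2,2) within 7 moves, so the order of the required stops is forced.
Route from (3,2): right to (3,3), 2× up (reaching (1,3)), 2× left (reaching (1,1)), down to (2,1), right to (2,2) — 7 moves in all.
Check: all required cells visited; 7 ≤ 7 moves.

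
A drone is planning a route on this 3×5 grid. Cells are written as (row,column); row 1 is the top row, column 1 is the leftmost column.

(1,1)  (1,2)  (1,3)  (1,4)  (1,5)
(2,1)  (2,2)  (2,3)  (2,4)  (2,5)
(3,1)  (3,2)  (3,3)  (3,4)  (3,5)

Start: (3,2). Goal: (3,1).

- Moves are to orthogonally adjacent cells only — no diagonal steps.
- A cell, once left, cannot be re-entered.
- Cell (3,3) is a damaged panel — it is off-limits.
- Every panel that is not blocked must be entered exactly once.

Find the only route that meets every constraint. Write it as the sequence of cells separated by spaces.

Need to visit all 14 open cells exactly once, starting at (3,2) and ending at (3,1).
Route from (3,2): up 1 to (2,2), right 2 to (2,4), down 1 to (3,4), right 1 to (3,5), up 2 to (1,5), left 4 to (1,1), down 2 to (3,1) — 13 moves in all.
Check: all 14 open cells covered.

(3,2) (2,2) (2,3) (2,4) (3,4) (3,5) (2,5) (1,5) (1,4) (1,3) (1,2) (1,1) (2,1) (3,1)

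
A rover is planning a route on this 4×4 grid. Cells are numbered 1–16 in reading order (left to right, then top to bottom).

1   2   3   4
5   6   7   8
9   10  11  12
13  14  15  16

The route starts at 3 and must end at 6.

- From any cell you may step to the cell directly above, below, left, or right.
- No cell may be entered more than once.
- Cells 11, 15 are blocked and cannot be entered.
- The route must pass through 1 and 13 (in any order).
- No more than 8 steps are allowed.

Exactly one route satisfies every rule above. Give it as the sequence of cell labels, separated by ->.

Any route must reach 1 and 13 and still end at 6 within 8 moves, so the order of the required stops is forced.
Route from 3: left 2 to 1, down 3 to 13, right 1 to 14, up 2 to 6 — 8 moves in all.
Check: all required cells visited; 8 ≤ 8 moves.

3 -> 2 -> 1 -> 5 -> 9 -> 13 -> 14 -> 10 -> 6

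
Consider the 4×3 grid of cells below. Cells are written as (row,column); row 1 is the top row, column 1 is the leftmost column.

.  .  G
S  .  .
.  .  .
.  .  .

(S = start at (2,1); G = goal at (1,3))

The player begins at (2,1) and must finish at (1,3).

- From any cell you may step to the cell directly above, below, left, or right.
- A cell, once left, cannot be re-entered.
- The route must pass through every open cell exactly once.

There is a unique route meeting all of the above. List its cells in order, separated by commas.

(2,1), (1,1), (1,2), (2,2), (3,2), (3,1), (4,1), (4,2), (4,3), (3,3), (2,3), (1,3)

Need to visit all 12 open cells exactly once, starting at (2,1) and ending at (1,3).
Route from (2,1): up 1 to (1,1), right 1 to (1,2), down 2 to (3,2), left 1 to (3,1), down 1 to (4,1), right 2 to (4,3), up 3 to (1,3) — 11 moves in all.
Check: all 12 open cells covered.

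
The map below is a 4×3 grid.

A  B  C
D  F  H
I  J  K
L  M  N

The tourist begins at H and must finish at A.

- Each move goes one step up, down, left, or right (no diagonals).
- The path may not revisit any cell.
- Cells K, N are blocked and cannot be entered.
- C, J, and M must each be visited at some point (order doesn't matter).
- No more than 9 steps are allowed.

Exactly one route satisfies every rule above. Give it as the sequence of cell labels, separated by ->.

H -> C -> B -> F -> J -> M -> L -> I -> D -> A

The budget equals the shortest possible length, so every move has to be on a shortest route through the required cells.
Route from H: up to C, left to B, 3× down (reaching M), left to L, 3× up (reaching A) — 9 moves in all.
Check: all required cells visited; 9 ≤ 9 moves.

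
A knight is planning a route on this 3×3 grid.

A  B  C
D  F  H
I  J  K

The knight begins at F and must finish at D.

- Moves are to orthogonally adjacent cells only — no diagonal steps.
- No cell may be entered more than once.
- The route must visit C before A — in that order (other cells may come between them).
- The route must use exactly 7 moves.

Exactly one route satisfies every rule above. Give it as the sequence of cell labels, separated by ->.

F -> J -> K -> H -> C -> B -> A -> D

The waypoints must appear in the order C, A, with no cell reused.
Route from F: down 1 to J, right 1 to K, up 2 to C, left 2 to A, down 1 to D — 7 moves in all.
Check: order respected (C at step 4, A at step 6); 7 moves as required.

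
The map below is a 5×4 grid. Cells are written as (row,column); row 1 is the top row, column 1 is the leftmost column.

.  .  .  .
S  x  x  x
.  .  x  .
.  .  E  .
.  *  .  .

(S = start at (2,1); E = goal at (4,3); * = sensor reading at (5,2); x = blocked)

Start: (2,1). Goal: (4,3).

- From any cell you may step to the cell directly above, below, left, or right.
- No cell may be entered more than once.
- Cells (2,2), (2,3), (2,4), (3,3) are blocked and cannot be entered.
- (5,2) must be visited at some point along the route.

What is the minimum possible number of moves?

6

Any route passes through (5,2) somewhere between (2,1) and (4,3). Summing Manhattan distances along the two legs ((2,1) → (5,2) → (4,3)) gives a lower bound of 4 + 2 = 6 moves.
A route of 6 moves achieves this: (2,1) → (3,1) → (4,1) → (5,1) → (5,2) → (4,2) → (4,3).
Since 6 matches the lower bound, it is optimal.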